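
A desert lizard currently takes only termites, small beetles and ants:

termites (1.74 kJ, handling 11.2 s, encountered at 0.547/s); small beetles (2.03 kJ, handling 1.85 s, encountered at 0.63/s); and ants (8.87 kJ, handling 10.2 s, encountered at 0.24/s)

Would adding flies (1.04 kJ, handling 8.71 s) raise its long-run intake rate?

No

On termites, small beetles and ants alone, R = ΣλE/(1+Σλh) = 4.359/10.74 = 0.4059 kJ/s.
flies: E/h = 1.04/8.71 = 0.1194 kJ/s.
Since 0.1194 < R, time spent handling flies is better spent searching.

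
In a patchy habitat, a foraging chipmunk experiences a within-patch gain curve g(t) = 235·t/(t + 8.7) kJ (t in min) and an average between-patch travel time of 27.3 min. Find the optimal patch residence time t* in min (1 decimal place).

15.4 min

Optimal t* satisfies g'(t*) = g(t*)/(T + t*).
g'(t) = 235·8.7/(t + 8.7)². Setting 235·8.7/(t+8.7)² = 235t/[(t+8.7)(27.3+t)] gives 8.7(27.3+t) = t(t+8.7), so t² = 8.7×27.3 = 237.5.
t* = √237.5 = 15.41 min.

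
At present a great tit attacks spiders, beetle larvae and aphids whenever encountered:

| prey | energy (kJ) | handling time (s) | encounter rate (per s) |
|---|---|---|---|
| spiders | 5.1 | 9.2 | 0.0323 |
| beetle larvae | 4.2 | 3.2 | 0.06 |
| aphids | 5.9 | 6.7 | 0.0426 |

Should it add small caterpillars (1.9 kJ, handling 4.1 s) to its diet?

Intake rate on the current diet: R = (0.0323×5.1 + 0.06×4.2 + 0.0426×5.9) / (1 + 0.0323×9.2 + 0.06×3.2 + 0.0426×6.7) = 0.6681/1.775 = 0.3765 kJ/s.
Profitability of small caterpillars: 1.9/4.1 = 0.4634 kJ/s.
Since 0.4634 > R, including small caterpillars increases the long-run rate.

Yes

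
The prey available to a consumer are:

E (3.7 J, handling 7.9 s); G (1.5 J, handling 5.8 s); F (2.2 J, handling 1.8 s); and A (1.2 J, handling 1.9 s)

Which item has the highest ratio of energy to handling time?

Profitability E/h (J/s): E = 3.7/7.9 = 0.468, G = 1.5/5.8 = 0.259, F = 2.2/1.8 = 1.22, A = 1.2/1.9 = 0.632.
Ranked: F > A > E > G.

F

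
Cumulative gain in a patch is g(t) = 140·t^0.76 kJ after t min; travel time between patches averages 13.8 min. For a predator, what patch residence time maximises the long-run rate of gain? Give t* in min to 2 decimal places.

43.70 min

Maximise g(t)/(T+t): set derivative to zero → g'(t)(T+t) = g(t).
g'(t) = 0.76·140·t^-0.24. Setting 0.76·140·t^-0.24 = 140·t^0.76/(13.8+t) gives 0.76(13.8+t) = t, so 0.24·t = 0.76×13.8.
t* = 0.76×13.8/0.24 = 43.7 min.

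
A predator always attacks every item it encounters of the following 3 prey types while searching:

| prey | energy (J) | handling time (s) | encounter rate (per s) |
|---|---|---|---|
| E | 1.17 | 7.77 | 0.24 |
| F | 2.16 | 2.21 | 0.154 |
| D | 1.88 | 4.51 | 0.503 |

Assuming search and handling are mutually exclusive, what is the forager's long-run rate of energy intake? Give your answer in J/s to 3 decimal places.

0.285 J/s

Energy encountered per unit search time: 0.24×1.17 + 0.154×2.16 + 0.503×1.88 = 1.559 J/s.
Handling time per unit search time: 0.24×7.77 + 0.154×2.21 + 0.503×4.51 = 4.474.
Rate = 1.559/(1 + 4.474) = 0.2848 J/s.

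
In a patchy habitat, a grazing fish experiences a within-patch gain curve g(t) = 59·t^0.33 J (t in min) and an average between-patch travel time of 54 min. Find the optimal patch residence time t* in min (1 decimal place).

26.6 min

By the marginal value theorem, leave when the instantaneous gain rate g'(t) equals the habitat-wide average g(t)/(T + t).
g'(t) = 0.33·59·t^-0.67. Setting 0.33·59·t^-0.67 = 59·t^0.33/(54+t) gives 0.33(54+t) = t, so 0.67·t = 0.33×54.
t* = 0.33×54/0.67 = 26.6 min.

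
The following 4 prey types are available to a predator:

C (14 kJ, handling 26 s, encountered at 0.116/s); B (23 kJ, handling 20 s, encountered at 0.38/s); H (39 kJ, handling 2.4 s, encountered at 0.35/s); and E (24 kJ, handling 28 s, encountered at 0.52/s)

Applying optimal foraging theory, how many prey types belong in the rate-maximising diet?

Profitabilities (E/h, kJ/s): H 16.2, B 1.15, E 0.857, C 0.538. Add prey in this order while the next type's profitability exceeds the intake rate on those already taken.
Rate on top 1: 7.418. B: 1.15 < 7.418 → exclude; stop.
Optimal diet: H — 1 of 4 types.

1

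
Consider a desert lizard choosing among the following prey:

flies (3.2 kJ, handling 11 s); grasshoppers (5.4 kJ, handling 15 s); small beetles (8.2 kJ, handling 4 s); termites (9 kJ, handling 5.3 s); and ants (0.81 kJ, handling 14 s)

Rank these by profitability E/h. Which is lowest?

ants

In descending order of E/h:
small beetles: 8.2/4 = 2.05 kJ/s
termites: 9/5.3 = 1.7 kJ/s
grasshoppers: 5.4/15 = 0.36 kJ/s
flies: 3.2/11 = 0.291 kJ/s
ants: 0.81/14 = 0.0579 kJ/s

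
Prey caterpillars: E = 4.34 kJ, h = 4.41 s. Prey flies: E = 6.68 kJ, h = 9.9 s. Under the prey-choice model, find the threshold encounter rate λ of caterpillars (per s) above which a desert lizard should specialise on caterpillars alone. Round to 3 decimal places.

0.495 per s

At the threshold, the rate on caterpillars alone equals the profitability of flies: λ·4.34/(1 + λ·4.41) = 6.68/9.9 = 0.6747.
Rearranging, λ(4.34 − 0.6747×4.41) = 0.6747, so λ = 0.6747/1.364 = 0.4946 per s.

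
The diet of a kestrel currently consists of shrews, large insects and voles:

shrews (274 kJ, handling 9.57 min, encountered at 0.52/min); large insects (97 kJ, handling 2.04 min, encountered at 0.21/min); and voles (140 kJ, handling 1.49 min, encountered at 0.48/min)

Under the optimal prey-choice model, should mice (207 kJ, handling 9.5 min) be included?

On shrews, large insects and voles alone, R = ΣλE/(1+Σλh) = 230.1/7.12 = 32.31 kJ/min.
Profitability of mice: 207/9.5 = 21.79 kJ/min.
21.79 < 32.31, so adding mice would lower the average — exclude it.

No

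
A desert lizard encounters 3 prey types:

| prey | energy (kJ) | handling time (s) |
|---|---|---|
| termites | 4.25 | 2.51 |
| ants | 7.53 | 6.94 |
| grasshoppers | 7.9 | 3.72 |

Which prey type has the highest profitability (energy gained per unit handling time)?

grasshoppers

In descending order of E/h:
grasshoppers: 7.9/3.72 = 2.12 kJ/s
termites: 4.25/2.51 = 1.69 kJ/s
ants: 7.53/6.94 = 1.09 kJ/s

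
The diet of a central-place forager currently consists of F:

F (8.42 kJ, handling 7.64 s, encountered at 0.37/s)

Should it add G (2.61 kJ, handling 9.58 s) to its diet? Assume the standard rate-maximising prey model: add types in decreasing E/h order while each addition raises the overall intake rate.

No

Intake rate on the current diet: R = (0.37×8.42) / (1 + 0.37×7.64) = 3.115/3.827 = 0.8141 kJ/s.
Profitability of G: 2.61/9.58 = 0.2724 kJ/s.
0.2724 < 0.8141, so adding G would lower the average — exclude it.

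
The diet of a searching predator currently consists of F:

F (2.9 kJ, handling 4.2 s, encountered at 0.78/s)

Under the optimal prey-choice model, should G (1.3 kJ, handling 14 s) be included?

No

Intake rate on the current diet: R = (0.78×2.9) / (1 + 0.78×4.2) = 2.262/4.276 = 0.529 kJ/s.
G: E/h = 1.3/14 = 0.09286 kJ/s.
Since 0.09286 < R, time spent handling G is better spent searching.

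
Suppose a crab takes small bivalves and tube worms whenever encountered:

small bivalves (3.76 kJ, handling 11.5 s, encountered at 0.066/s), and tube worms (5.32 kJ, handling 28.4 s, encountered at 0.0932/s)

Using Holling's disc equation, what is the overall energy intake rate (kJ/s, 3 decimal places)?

R = (0.066×3.76 + 0.0932×5.32) / (1 + 0.066×11.5 + 0.0932×28.4) = 0.744/4.406 = 0.1689 kJ/s.

0.169 kJ/s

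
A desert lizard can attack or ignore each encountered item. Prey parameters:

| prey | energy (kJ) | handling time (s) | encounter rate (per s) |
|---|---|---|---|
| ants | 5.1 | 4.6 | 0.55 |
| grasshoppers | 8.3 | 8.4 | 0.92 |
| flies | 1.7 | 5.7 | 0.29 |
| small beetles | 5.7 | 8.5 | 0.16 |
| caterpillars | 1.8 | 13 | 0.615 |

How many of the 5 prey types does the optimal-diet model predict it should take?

Rank by E/h (kJ/s): ants 1.11, grasshoppers 0.988, small beetles 0.671, flies 0.298, caterpillars 0.138. Include each in turn until the next type's E/h falls below the running intake rate.
Rate on top 1: 0.7946. grasshoppers: 0.988 > 0.7946 → include.
Rate on top 2: 0.9274. small beetles: 0.671 < 0.9274 → exclude; stop.
Optimal diet: ants, grasshoppers — 2 of 5 types.

2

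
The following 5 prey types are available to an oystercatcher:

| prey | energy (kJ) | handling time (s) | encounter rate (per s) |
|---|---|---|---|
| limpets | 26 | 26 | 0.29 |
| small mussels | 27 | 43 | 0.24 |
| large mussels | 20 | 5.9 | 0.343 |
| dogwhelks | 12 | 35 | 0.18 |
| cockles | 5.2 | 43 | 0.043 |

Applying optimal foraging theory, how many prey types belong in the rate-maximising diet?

Profitabilities (E/h, kJ/s): large mussels 3.39, limpets 1, small mussels 0.628, dogwhelks 0.343, cockles 0.121. Add prey in this order while the next type's profitability exceeds the intake rate on those already taken.
Rate on top 1: 2.269. limpets: 1 < 2.269 → exclude; stop.
Optimal diet: large mussels — 1 of 5 types.

1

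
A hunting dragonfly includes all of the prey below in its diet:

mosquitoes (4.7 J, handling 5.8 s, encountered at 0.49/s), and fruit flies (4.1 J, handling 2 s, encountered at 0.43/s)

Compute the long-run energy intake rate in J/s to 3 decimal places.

R = (0.49×4.7 + 0.43×4.1) / (1 + 0.49×5.8 + 0.43×2) = 4.066/4.702 = 0.8647 J/s.

0.865 J/s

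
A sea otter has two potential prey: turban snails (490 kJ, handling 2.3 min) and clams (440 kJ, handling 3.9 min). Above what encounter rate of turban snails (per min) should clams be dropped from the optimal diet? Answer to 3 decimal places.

At the threshold, the rate on turban snails alone equals the profitability of clams: λ·490/(1 + λ·2.3) = 440/3.9 = 112.8.
Rearranging, λ(490 − 112.8×2.3) = 112.8, so λ = 112.8/230.5 = 0.4894 per min.

0.489 per min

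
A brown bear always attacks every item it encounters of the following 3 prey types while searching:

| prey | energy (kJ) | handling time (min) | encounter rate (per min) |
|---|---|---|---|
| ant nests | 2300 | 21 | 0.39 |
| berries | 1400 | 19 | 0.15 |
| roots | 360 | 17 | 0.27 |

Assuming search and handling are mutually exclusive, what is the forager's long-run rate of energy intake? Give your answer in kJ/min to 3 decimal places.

Energy encountered per unit search time: 0.39×2300 + 0.15×1400 + 0.27×360 = 1204 kJ/min.
Handling time per unit search time: 0.39×21 + 0.15×19 + 0.27×17 = 15.63.
Rate = 1204/(1 + 15.63) = 72.41 kJ/min.

72.411 kJ/min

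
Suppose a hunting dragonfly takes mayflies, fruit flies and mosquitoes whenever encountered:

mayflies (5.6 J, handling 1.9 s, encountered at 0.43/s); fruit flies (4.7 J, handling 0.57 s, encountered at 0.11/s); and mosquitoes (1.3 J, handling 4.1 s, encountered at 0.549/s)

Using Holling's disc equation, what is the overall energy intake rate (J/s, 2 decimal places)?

0.88 J/s

R = Σλ_iE_i / (1 + Σλ_ih_i)
Numerator: 0.43×5.6 + 0.11×4.7 + 0.549×1.3 = 3.639
Denominator: 1 + 0.43×1.9 + 0.11×0.57 + 0.549×4.1 = 4.131
R = 3.639/4.131 = 0.8809 J/s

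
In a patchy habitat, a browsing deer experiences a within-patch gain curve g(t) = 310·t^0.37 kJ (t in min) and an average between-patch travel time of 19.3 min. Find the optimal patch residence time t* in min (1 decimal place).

11.3 min

By the marginal value theorem, leave when the instantaneous gain rate g'(t) equals the habitat-wide average g(t)/(T + t).
g'(t) = 0.37·310·t^-0.63. Setting 0.37·310·t^-0.63 = 310·t^0.37/(19.3+t) gives 0.37(19.3+t) = t, so 0.63·t = 0.37×19.3.
t* = 0.37×19.3/0.63 = 11.33 min.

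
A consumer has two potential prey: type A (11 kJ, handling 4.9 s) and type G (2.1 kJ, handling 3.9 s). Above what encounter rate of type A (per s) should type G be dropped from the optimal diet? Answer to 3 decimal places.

Drop type G once their profitability E₂/h₂ falls below the rate achievable on type A alone: E₂/h₂ = λE₁/(1 + λh₁).
Solve for λ: λE₁h₂ = E₂(1 + λh₁) → λ(E₁h₂ − E₂h₁) = E₂ → λ = E₂/(E₁h₂ − E₂h₁).
λ = 2.1/(11×3.9 − 2.1×4.9) = 2.1/32.61 = 0.0644 per s.

0.064 per s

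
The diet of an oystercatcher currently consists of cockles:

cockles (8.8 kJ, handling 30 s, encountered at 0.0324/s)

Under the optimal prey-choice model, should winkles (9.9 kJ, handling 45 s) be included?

Intake rate on the current diet: R = (0.0324×8.8) / (1 + 0.0324×30) = 0.2851/1.972 = 0.1446 kJ/s.
Profitability of winkles: 9.9/45 = 0.22 kJ/s.
Since 0.22 > R, including winkles increases the long-run rate.

Yes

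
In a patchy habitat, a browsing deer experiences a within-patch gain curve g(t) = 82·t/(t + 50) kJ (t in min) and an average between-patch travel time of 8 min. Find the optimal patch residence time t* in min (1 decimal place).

20.0 min

Optimal t* satisfies g'(t*) = g(t*)/(T + t*).
g'(t) = 82·50/(t + 50)². Setting 82·50/(t+50)² = 82t/[(t+50)(8+t)] gives 50(8+t) = t(t+50), so t² = 50×8 = 400.
t* = √400 = 20 min.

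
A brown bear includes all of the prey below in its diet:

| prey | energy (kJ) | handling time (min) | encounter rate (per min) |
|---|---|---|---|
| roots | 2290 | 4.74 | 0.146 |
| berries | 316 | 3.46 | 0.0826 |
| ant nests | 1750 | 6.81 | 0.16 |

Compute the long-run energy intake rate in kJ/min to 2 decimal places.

R = Σλ_iE_i / (1 + Σλ_ih_i)
Numerator: 0.146×2290 + 0.0826×316 + 0.16×1750 = 640.4
Denominator: 1 + 0.146×4.74 + 0.0826×3.46 + 0.16×6.81 = 3.067
R = 640.4/3.067 = 208.8 kJ/min

208.79 kJ/min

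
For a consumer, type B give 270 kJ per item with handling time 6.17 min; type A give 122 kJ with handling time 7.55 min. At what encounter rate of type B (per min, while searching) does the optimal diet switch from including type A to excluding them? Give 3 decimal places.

At the threshold, the rate on type B alone equals the profitability of type A: λ·270/(1 + λ·6.17) = 122/7.55 = 16.16.
Rearranging, λ(270 − 16.16×6.17) = 16.16, so λ = 16.16/170.3 = 0.09489 per min.

0.095 per min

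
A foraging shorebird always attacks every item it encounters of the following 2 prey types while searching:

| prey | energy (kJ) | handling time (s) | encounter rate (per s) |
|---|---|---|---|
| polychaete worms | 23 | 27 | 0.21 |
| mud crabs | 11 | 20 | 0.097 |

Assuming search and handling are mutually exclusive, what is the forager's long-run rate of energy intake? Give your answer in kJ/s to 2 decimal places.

0.68 kJ/s

R = (0.21×23 + 0.097×11) / (1 + 0.21×27 + 0.097×20) = 5.897/8.61 = 0.6849 kJ/s.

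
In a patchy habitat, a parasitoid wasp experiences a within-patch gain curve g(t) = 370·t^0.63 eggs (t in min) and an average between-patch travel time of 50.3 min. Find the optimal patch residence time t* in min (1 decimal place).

By the marginal value theorem, leave when the instantaneous gain rate g'(t) equals the habitat-wide average g(t)/(T + t).
g'(t) = 0.63·370·t^-0.37. Setting 0.63·370·t^-0.37 = 370·t^0.63/(50.3+t) gives 0.63(50.3+t) = t, so 0.37·t = 0.63×50.3.
t* = 0.63×50.3/0.37 = 85.65 min.

85.6 min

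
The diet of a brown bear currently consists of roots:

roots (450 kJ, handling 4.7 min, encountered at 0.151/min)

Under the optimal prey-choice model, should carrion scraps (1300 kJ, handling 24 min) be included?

Current rate: (0.151×450)/(1 + 0.151×4.7) = 39.74 kJ/min.
carrion scraps: E/h = 1300/24 = 54.17 kJ/min.
Since 54.17 > R, including carrion scraps increases the long-run rate.

Yes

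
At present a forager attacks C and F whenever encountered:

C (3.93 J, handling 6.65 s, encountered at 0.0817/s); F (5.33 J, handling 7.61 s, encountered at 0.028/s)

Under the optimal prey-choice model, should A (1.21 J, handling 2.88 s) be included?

Intake rate on the current diet: R = (0.0817×3.93 + 0.028×5.33) / (1 + 0.0817×6.65 + 0.028×7.61) = 0.4703/1.756 = 0.2678 J/s.
Profitability of A: 1.21/2.88 = 0.4201 J/s.
Since 0.4201 > R, including A increases the long-run rate.

Yes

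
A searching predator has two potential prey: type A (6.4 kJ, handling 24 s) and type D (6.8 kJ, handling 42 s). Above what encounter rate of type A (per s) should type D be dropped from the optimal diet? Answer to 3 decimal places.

0.064 per s

Drop type D once their profitability E₂/h₂ falls below the rate achievable on type A alone: E₂/h₂ = λE₁/(1 + λh₁).
Solve for λ: λE₁h₂ = E₂(1 + λh₁) → λ(E₁h₂ − E₂h₁) = E₂ → λ = E₂/(E₁h₂ − E₂h₁).
λ = 6.8/(6.4×42 − 6.8×24) = 6.8/105.6 = 0.06439 per s.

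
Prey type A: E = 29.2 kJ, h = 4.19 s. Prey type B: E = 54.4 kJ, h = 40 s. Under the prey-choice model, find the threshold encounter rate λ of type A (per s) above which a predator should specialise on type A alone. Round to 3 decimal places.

Drop type B once their profitability E₂/h₂ falls below the rate achievable on type A alone: E₂/h₂ = λE₁/(1 + λh₁).
Solve for λ: λE₁h₂ = E₂(1 + λh₁) → λ(E₁h₂ − E₂h₁) = E₂ → λ = E₂/(E₁h₂ − E₂h₁).
λ = 54.4/(29.2×40 − 54.4×4.19) = 54.4/940.1 = 0.05787 per s.

0.058 per s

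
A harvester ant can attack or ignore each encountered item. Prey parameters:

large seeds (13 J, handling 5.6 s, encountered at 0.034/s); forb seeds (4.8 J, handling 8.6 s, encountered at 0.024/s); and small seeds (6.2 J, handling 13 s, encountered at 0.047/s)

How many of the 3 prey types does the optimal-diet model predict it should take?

E/h in descending order: large seeds 2.32, forb seeds 0.558, small seeds 0.477 J/s. The optimal diet is the largest prefix of this list for which every included type satisfies E_i/h_i > R on the types above it.
Rate on top 1: 0.3713. forb seeds: 0.558 > 0.3713 → include.
Rate on top 2: 0.3989. small seeds: 0.477 > 0.3989 → include.
Optimal diet: large seeds, forb seeds, small seeds — 3 of 3 types.

3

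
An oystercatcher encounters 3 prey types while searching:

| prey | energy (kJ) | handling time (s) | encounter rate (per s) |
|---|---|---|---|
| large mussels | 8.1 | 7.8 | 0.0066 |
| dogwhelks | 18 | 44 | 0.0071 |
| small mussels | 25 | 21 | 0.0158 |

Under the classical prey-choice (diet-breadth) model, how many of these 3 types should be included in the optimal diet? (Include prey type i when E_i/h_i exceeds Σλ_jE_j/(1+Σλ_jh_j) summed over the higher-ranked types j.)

Profitabilities (E/h, kJ/s): small mussels 1.19, large mussels 1.04, dogwhelks 0.409. Add prey in this order while the next type's profitability exceeds the intake rate on those already taken.
Rate on top 1: 0.2966. large mussels: 1.04 > 0.2966 → include.
Rate on top 2: 0.3242. dogwhelks: 0.409 > 0.3242 → include.
Optimal diet: small mussels, large mussels, dogwhelks — 3 of 3 types.

3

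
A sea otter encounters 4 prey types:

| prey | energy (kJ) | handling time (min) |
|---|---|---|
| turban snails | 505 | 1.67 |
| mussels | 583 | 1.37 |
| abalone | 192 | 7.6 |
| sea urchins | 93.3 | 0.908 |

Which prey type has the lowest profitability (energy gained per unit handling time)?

abalone

Profitability E/h (kJ/min): turban snails = 505/1.67 = 302, mussels = 583/1.37 = 426, abalone = 192/7.6 = 25.3, sea urchins = 93.3/0.908 = 103.
Ranked: mussels > turban snails > sea urchins > abalone.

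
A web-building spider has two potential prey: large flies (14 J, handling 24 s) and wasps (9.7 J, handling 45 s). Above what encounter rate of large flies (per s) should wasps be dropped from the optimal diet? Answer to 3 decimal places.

The zero-one rule: include wasps iff E₂/h₂ > λE₁/(1+λh₁). Equality gives the switch point.
λE₁h₂ = E₂ + λE₂h₁ ⇒ λ = E₂/(E₁h₂ − E₂h₁) = 9.7/(630 − 232.8) = 0.02442 per s.

0.024 per s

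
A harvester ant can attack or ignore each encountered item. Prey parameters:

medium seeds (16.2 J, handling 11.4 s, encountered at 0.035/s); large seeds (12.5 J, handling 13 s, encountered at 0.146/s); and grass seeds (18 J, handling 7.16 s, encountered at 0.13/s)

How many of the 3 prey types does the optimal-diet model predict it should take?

E/h in descending order: grass seeds 2.51, medium seeds 1.42, large seeds 0.962 J/s. The optimal diet is the largest prefix of this list for which every included type satisfies E_i/h_i > R on the types above it.
Rate on top 1: 1.212. medium seeds: 1.42 > 1.212 → include.
Rate on top 2: 1.248. large seeds: 0.962 < 1.248 → exclude; stop.
Optimal diet: grass seeds, medium seeds — 2 of 3 types.

2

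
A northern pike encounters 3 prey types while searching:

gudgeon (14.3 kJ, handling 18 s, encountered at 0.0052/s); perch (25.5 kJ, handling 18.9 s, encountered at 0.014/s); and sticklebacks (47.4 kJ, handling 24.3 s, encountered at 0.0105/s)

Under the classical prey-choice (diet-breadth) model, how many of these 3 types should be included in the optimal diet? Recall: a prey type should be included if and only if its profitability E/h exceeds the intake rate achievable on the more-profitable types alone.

3

Rank by E/h (kJ/s): sticklebacks 1.95, perch 1.35, gudgeon 0.794. Include each in turn until the next type's E/h falls below the running intake rate.
Rate on top 1: 0.3965. perch: 1.35 > 0.3965 → include.
Rate on top 2: 0.5624. gudgeon: 0.794 > 0.5624 → include.
Optimal diet: sticklebacks, perch, gudgeon — 3 of 3 types.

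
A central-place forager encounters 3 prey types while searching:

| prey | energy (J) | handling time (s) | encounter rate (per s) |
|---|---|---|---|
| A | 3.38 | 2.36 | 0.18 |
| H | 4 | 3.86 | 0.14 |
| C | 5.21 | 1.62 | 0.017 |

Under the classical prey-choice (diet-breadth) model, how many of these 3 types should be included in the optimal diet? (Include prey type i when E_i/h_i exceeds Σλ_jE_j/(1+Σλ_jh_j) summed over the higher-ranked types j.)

3

E/h in descending order: C 3.22, A 1.43, H 1.04 J/s. The optimal diet is the largest prefix of this list for which every included type satisfies E_i/h_i > R on the types above it.
Rate on top 1: 0.0862. A: 1.43 > 0.0862 → include.
Rate on top 2: 0.4799. H: 1.04 > 0.4799 → include.
Optimal diet: C, A, H — 3 of 3 types.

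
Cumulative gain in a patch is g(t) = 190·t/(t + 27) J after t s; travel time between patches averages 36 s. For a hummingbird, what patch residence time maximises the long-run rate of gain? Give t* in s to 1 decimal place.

31.2 s

By the marginal value theorem, leave when the instantaneous gain rate g'(t) equals the habitat-wide average g(t)/(T + t).
g'(t) = 190·27/(t + 27)². Setting 190·27/(t+27)² = 190t/[(t+27)(36+t)] gives 27(36+t) = t(t+27), so t² = 27×36 = 972.
t* = √972 = 31.18 s.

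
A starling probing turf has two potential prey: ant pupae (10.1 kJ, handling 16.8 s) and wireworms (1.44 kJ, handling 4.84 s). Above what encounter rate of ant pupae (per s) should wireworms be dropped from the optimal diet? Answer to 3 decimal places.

0.058 per s

Drop wireworms once their profitability E₂/h₂ falls below the rate achievable on ant pupae alone: E₂/h₂ = λE₁/(1 + λh₁).
Solve for λ: λE₁h₂ = E₂(1 + λh₁) → λ(E₁h₂ − E₂h₁) = E₂ → λ = E₂/(E₁h₂ − E₂h₁).
λ = 1.44/(10.1×4.84 − 1.44×16.8) = 1.44/24.69 = 0.05832 per s.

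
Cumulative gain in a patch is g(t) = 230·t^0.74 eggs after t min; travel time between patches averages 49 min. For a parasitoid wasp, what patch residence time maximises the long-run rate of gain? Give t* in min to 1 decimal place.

Maximise g(t)/(T+t): set derivative to zero → g'(t)(T+t) = g(t).
g'(t) = 0.74·230·t^-0.26. Setting 0.74·230·t^-0.26 = 230·t^0.74/(49+t) gives 0.74(49+t) = t, so 0.26·t = 0.74×49.
t* = 0.74×49/0.26 = 139.5 min.

139.5 min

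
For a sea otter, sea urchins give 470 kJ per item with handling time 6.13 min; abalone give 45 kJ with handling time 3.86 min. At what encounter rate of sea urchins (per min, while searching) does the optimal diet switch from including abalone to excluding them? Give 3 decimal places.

At the threshold, the rate on sea urchins alone equals the profitability of abalone: λ·470/(1 + λ·6.13) = 45/3.86 = 11.66.
Rearranging, λ(470 − 11.66×6.13) = 11.66, so λ = 11.66/398.5 = 0.02925 per min.

0.029 per min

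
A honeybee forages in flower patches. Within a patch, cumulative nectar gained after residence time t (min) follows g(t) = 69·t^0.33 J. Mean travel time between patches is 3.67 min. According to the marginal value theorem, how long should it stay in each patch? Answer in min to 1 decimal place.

1.8 min

Maximise g(t)/(T+t): set derivative to zero → g'(t)(T+t) = g(t).
g'(t) = 0.33·69·t^-0.67. Setting 0.33·69·t^-0.67 = 69·t^0.33/(3.67+t) gives 0.33(3.67+t) = t, so 0.67·t = 0.33×3.67.
t* = 0.33×3.67/0.67 = 1.808 min.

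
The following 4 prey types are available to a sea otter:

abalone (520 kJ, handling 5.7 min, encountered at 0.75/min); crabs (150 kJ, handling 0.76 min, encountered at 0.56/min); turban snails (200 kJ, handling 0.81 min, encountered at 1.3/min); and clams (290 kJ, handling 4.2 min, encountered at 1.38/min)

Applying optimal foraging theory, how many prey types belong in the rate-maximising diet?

Rank by E/h (kJ/min): turban snails 247, crabs 197, abalone 91.2, clams 69. Include each in turn until the next type's E/h falls below the running intake rate.
Rate on top 1: 126.6. crabs: 197 > 126.6 → include.
Rate on top 2: 138.8. abalone: 91.2 < 138.8 → exclude; stop.
Optimal diet: turban snails, crabs — 2 of 4 types.

2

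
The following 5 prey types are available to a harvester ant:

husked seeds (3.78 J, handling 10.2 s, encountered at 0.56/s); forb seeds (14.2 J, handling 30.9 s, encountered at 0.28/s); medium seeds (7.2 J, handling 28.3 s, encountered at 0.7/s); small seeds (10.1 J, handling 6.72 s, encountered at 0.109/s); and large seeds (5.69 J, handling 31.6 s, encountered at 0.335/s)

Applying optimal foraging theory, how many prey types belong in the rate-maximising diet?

1

Profitabilities (E/h, J/s): small seeds 1.5, forb seeds 0.46, husked seeds 0.371, medium seeds 0.254, large seeds 0.18. Add prey in this order while the next type's profitability exceeds the intake rate on those already taken.
Rate on top 1: 0.6354. forb seeds: 0.46 < 0.6354 → exclude; stop.
Optimal diet: small seeds — 1 of 5 types.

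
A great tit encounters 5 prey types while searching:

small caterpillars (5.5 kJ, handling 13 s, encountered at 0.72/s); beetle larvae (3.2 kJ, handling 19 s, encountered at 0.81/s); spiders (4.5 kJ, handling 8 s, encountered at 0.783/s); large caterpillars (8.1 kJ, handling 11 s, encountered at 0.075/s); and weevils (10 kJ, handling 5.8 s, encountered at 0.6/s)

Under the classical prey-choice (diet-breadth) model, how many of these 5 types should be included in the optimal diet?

1

E/h in descending order: weevils 1.72, large caterpillars 0.736, spiders 0.562, small caterpillars 0.423, beetle larvae 0.168 kJ/s. The optimal diet is the largest prefix of this list for which every included type satisfies E_i/h_i > R on the types above it.
Rate on top 1: 1.339. large caterpillars: 0.736 < 1.339 → exclude; stop.
Optimal diet: weevils — 1 of 5 types.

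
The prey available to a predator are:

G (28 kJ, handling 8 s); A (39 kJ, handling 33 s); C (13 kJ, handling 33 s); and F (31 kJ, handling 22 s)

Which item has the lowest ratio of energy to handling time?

C

In descending order of E/h:
G: 28/8 = 3.5 kJ/s
F: 31/22 = 1.41 kJ/s
A: 39/33 = 1.18 kJ/s
C: 13/33 = 0.394 kJ/s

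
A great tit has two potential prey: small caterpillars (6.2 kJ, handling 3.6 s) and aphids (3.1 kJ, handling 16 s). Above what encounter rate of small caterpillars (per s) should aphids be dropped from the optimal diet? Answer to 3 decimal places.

At the threshold, the rate on small caterpillars alone equals the profitability of aphids: λ·6.2/(1 + λ·3.6) = 3.1/16 = 0.1938.
Rearranging, λ(6.2 − 0.1938×3.6) = 0.1938, so λ = 0.1938/5.503 = 0.03521 per s.

0.035 per s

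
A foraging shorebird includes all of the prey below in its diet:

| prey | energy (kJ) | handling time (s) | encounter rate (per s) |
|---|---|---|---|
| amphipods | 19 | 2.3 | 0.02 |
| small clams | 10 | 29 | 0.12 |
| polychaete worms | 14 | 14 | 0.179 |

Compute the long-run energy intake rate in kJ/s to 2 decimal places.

Energy encountered per unit search time: 0.02×19 + 0.12×10 + 0.179×14 = 4.086 kJ/s.
Handling time per unit search time: 0.02×2.3 + 0.12×29 + 0.179×14 = 6.032.
Rate = 4.086/(1 + 6.032) = 0.5811 kJ/s.

0.58 kJ/s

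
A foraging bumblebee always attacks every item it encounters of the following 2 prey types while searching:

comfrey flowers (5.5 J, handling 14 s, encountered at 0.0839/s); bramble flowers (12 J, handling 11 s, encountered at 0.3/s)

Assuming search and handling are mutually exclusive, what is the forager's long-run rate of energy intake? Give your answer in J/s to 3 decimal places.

R = (0.0839×5.5 + 0.3×12) / (1 + 0.0839×14 + 0.3×11) = 4.061/5.475 = 0.7419 J/s.

0.742 J/s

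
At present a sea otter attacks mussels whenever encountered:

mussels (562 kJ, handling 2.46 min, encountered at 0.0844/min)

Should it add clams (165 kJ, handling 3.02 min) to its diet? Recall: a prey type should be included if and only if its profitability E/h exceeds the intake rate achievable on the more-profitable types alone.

Yes

Current rate: (0.0844×562)/(1 + 0.0844×2.46) = 39.28 kJ/min.
clams: E/h = 165/3.02 = 54.64 kJ/min.
Since 54.64 > R, including clams increases the long-run rate.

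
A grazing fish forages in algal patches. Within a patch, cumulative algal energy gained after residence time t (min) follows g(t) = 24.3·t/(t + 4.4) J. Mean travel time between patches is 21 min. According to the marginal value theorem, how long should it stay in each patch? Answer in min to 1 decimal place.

9.6 min

Maximise g(t)/(T+t): set derivative to zero → g'(t)(T+t) = g(t).
g'(t) = 24.3·4.4/(t + 4.4)². Setting 24.3·4.4/(t+4.4)² = 24.3t/[(t+4.4)(21+t)] gives 4.4(21+t) = t(t+4.4), so t² = 4.4×21 = 92.4.
t* = √92.4 = 9.612 min.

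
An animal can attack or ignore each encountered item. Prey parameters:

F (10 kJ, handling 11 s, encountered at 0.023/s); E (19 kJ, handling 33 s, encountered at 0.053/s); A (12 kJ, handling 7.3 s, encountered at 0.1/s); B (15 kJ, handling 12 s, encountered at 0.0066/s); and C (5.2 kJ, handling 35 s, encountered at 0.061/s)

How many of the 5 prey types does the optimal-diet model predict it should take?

E/h in descending order: A 1.64, B 1.25, F 0.909, E 0.576, C 0.149 kJ/s. The optimal diet is the largest prefix of this list for which every included type satisfies E_i/h_i > R on the types above it.
Rate on top 1: 0.6936. B: 1.25 > 0.6936 → include.
Rate on top 2: 0.718. F: 0.909 > 0.718 → include.
Rate on top 3: 0.7414. E: 0.576 < 0.7414 → exclude; stop.
Optimal diet: A, B, F — 3 of 5 types.

3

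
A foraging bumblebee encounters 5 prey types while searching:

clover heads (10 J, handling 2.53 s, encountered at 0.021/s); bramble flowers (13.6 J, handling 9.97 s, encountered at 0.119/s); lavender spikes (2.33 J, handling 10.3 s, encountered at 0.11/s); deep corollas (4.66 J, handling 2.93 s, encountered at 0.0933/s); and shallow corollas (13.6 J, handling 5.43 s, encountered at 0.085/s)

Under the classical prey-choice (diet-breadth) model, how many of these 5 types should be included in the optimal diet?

4

E/h in descending order: clover heads 3.95, shallow corollas 2.5, deep corollas 1.59, bramble flowers 1.36, lavender spikes 0.226 J/s. The optimal diet is the largest prefix of this list for which every included type satisfies E_i/h_i > R on the types above it.
Rate on top 1: 0.1994. shallow corollas: 2.5 > 0.1994 → include.
Rate on top 2: 0.9018. deep corollas: 1.59 > 0.9018 → include.
Rate on top 3: 1.007. bramble flowers: 1.36 > 1.007 → include.
Rate on top 4: 1.15. lavender spikes: 0.226 < 1.15 → exclude; stop.
Optimal diet: clover heads, shallow corollas, deep corollas, bramble flowers — 4 of 5 types.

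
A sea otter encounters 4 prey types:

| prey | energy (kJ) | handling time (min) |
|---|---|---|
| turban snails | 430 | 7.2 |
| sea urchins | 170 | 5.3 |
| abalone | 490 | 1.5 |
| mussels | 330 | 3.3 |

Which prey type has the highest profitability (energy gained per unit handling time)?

abalone

In descending order of E/h:
abalone: 490/1.5 = 327 kJ/min
mussels: 330/3.3 = 100 kJ/min
turban snails: 430/7.2 = 59.7 kJ/min
sea urchins: 170/5.3 = 32.1 kJ/min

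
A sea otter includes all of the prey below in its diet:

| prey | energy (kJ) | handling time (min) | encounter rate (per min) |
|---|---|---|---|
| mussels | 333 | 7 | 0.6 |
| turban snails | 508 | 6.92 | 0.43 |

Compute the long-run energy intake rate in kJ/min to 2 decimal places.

51.16 kJ/min

R = Σλ_iE_i / (1 + Σλ_ih_i)
Numerator: 0.6×333 + 0.43×508 = 418.2
Denominator: 1 + 0.6×7 + 0.43×6.92 = 8.176
R = 418.2/8.176 = 51.16 kJ/min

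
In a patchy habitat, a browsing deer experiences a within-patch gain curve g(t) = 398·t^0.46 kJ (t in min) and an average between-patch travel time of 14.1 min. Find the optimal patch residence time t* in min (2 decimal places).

Maximise g(t)/(T+t): set derivative to zero → g'(t)(T+t) = g(t).
g'(t) = 0.46·398·t^-0.54. Setting 0.46·398·t^-0.54 = 398·t^0.46/(14.1+t) gives 0.46(14.1+t) = t, so 0.54·t = 0.46×14.1.
t* = 0.46×14.1/0.54 = 12.01 min.

12.01 min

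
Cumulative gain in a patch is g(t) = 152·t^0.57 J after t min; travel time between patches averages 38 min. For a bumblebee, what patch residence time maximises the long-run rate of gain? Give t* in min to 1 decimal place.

Maximise g(t)/(T+t): set derivative to zero → g'(t)(T+t) = g(t).
g'(t) = 0.57·152·t^-0.43. Setting 0.57·152·t^-0.43 = 152·t^0.57/(38+t) gives 0.57(38+t) = t, so 0.43·t = 0.57×38.
t* = 0.57×38/0.43 = 50.37 min.

50.4 min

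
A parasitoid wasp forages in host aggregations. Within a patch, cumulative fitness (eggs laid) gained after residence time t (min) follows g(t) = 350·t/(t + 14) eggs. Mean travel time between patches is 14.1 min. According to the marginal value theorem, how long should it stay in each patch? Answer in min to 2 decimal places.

By the marginal value theorem, leave when the instantaneous gain rate g'(t) equals the habitat-wide average g(t)/(T + t).
g'(t) = 350·14/(t + 14)². Setting 350·14/(t+14)² = 350t/[(t+14)(14.1+t)] gives 14(14.1+t) = t(t+14), so t² = 14×14.1 = 197.4.
t* = √197.4 = 14.05 min.

14.05 min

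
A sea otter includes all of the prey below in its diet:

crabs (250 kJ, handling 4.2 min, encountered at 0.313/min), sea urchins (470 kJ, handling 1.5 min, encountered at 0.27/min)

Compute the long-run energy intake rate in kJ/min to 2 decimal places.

Energy encountered per unit search time: 0.313×250 + 0.27×470 = 205.2 kJ/min.
Handling time per unit search time: 0.313×4.2 + 0.27×1.5 = 1.72.
Rate = 205.2/(1 + 1.72) = 75.43 kJ/min.

75.43 kJ/min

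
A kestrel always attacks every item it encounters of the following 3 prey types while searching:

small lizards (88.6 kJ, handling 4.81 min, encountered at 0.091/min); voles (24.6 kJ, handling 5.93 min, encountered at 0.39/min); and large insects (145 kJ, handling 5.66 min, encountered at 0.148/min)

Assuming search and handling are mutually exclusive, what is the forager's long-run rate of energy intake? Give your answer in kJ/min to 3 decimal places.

Energy encountered per unit search time: 0.091×88.6 + 0.39×24.6 + 0.148×145 = 39.12 kJ/min.
Handling time per unit search time: 0.091×4.81 + 0.39×5.93 + 0.148×5.66 = 3.588.
Rate = 39.12/(1 + 3.588) = 8.526 kJ/min.

8.526 kJ/min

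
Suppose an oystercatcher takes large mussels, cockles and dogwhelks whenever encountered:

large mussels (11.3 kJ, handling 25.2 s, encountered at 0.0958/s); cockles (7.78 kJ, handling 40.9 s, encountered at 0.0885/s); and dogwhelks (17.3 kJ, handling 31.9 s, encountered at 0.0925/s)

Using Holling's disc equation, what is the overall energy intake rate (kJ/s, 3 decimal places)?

0.338 kJ/s

Energy encountered per unit search time: 0.0958×11.3 + 0.0885×7.78 + 0.0925×17.3 = 3.371 kJ/s.
Handling time per unit search time: 0.0958×25.2 + 0.0885×40.9 + 0.0925×31.9 = 8.985.
Rate = 3.371/(1 + 8.985) = 0.3377 kJ/s.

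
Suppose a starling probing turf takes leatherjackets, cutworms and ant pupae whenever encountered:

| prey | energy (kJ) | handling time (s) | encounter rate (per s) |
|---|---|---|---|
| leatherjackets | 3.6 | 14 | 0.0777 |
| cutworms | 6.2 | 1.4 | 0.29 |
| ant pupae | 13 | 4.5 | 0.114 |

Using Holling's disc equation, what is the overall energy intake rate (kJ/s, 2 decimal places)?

Energy encountered per unit search time: 0.0777×3.6 + 0.29×6.2 + 0.114×13 = 3.56 kJ/s.
Handling time per unit search time: 0.0777×14 + 0.29×1.4 + 0.114×4.5 = 2.007.
Rate = 3.56/(1 + 2.007) = 1.184 kJ/s.

1.18 kJ/s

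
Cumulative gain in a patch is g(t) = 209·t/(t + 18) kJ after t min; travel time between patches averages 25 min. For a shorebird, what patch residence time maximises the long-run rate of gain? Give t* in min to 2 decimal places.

Maximise g(t)/(T+t): set derivative to zero → g'(t)(T+t) = g(t).
g'(t) = 209·18/(t + 18)². Setting 209·18/(t+18)² = 209t/[(t+18)(25+t)] gives 18(25+t) = t(t+18), so t² = 18×25 = 450.
t* = √450 = 21.21 min.

21.21 min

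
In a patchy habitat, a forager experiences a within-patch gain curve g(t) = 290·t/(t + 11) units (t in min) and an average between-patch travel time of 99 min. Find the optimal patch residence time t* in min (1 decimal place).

33.0 min

Maximise g(t)/(T+t): set derivative to zero → g'(t)(T+t) = g(t).
g'(t) = 290·11/(t + 11)². Setting 290·11/(t+11)² = 290t/[(t+11)(99+t)] gives 11(99+t) = t(t+11), so t² = 11×99 = 1089.
t* = √1089 = 33 min.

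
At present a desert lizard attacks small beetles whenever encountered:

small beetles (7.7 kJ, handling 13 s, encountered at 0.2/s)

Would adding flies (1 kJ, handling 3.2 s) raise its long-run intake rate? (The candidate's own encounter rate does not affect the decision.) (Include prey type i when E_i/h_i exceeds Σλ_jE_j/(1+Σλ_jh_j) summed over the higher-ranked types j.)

On small beetles alone, R = ΣλE/(1+Σλh) = 1.54/3.6 = 0.4278 kJ/s.
flies: E/h = 1/3.2 = 0.3125 kJ/s.
Since 0.3125 < R, time spent handling flies is better spent searching.

No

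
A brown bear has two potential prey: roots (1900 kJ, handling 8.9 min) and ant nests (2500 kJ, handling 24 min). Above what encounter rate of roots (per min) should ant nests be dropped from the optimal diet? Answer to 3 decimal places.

The zero-one rule: include ant nests iff E₂/h₂ > λE₁/(1+λh₁). Equality gives the switch point.
λE₁h₂ = E₂ + λE₂h₁ ⇒ λ = E₂/(E₁h₂ − E₂h₁) = 2500/(4.56e+04 − 2.225e+04) = 0.1071 per min.

0.107 per min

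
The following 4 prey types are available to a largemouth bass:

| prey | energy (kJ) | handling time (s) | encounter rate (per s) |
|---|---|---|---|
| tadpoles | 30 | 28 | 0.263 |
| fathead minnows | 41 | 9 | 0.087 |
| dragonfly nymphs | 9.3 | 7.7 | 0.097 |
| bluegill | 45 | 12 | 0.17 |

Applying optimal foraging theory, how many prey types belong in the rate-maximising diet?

E/h in descending order: fathead minnows 4.56, bluegill 3.75, dragonfly nymphs 1.21, tadpoles 1.07 kJ/s. The optimal diet is the largest prefix of this list for which every included type satisfies E_i/h_i > R on the types above it.
Rate on top 1: 2.001. bluegill: 3.75 > 2.001 → include.
Rate on top 2: 2.934. dragonfly nymphs: 1.21 < 2.934 → exclude; stop.
Optimal diet: fathead minnows, bluegill — 2 of 4 types.

2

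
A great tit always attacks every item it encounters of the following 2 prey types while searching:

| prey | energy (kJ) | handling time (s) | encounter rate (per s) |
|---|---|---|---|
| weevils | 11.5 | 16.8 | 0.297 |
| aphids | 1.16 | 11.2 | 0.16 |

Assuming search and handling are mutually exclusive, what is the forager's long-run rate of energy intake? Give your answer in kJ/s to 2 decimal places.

0.46 kJ/s

Energy encountered per unit search time: 0.297×11.5 + 0.16×1.16 = 3.601 kJ/s.
Handling time per unit search time: 0.297×16.8 + 0.16×11.2 = 6.782.
Rate = 3.601/(1 + 6.782) = 0.4628 kJ/s.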